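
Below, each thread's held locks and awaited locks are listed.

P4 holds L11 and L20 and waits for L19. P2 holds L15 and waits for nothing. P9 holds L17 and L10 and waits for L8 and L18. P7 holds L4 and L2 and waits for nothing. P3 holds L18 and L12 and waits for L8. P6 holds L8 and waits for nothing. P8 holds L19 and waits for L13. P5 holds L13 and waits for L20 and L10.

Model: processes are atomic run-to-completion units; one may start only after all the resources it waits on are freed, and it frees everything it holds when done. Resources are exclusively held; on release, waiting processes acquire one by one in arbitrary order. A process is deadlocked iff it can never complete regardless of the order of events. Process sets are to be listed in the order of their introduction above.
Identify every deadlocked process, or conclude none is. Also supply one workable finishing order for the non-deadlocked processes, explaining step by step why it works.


Deadlocked set: P4, P8 and P5.
Key observation: the knot is the closed ring of waits P4 -> P8 -> P5 -> P4; no other process is dragged down with it.
One completion order for the rest: P7, P2, P6, P3, P9.
Check, step by step:
  run P7 (it waits on nothing); releases L4 and L2
  run P2 (it waits on nothing); releases L15
  run P6 (it waits on nothing); releases L8
  P3 waits on L8 — all released -> runs and releases L18 and L12
  P9 waits on L8 and L18 — all released -> runs and releases L17 and L10


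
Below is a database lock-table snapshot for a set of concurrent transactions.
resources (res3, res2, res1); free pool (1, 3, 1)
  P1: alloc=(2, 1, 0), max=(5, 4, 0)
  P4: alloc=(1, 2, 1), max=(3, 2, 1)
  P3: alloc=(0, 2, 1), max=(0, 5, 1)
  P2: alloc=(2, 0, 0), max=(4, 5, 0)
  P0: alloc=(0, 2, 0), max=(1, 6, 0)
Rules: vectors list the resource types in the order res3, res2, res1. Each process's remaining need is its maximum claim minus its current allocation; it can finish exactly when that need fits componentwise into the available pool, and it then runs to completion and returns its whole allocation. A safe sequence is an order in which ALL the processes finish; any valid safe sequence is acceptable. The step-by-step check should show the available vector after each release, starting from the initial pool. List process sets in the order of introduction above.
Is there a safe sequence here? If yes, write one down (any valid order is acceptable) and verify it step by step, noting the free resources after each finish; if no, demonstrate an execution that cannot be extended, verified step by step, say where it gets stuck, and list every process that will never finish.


The state is UNSAFE.
Key observation: after P3, P0 complete, (1, 7, 2) is the best the pool ever gets, yet each leftover process wants more res3.
Going as far as possible: P3, P0; after that, nothing fits. Check, step by step:
  pool = (1, 3, 1)
  P3: need (0, 3, 0) fits (1, 3, 1); releases (0, 2, 1), pool now (1, 5, 2)
  P0: need (1, 4, 0) fits (1, 5, 2); releases (0, 2, 0), pool now (1, 7, 2)
  P1 cannot run: need (3, 3, 0) vs free (1, 7, 2) (insufficient res3)
  P4 cannot run: need (2, 0, 0) vs free (1, 7, 2) (insufficient res3)
  P2 cannot run: need (2, 5, 0) vs free (1, 7, 2) (insufficient res3)
Never able to finish: P1, P4 and P2.


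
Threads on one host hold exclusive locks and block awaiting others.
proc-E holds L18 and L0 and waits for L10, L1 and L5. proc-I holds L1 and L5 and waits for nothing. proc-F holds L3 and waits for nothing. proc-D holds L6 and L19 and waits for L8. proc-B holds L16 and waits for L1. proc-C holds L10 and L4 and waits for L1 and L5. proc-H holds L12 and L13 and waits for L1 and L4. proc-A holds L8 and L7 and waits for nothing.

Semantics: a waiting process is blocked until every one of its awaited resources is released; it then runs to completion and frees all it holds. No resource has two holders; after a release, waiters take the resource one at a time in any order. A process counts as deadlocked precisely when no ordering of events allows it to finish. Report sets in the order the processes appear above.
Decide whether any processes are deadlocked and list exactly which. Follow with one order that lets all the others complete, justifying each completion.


Nothing here is deadlocked.
Key observation: every chain of waits terminates; starting from the processes that wait on nothing, all the rest unlock in turn.
One completion order for the rest: proc-I, proc-A, proc-C, proc-H, proc-F, proc-E, proc-D, proc-B.
Walking it through:
  run proc-I (it waits on nothing); releases L1 and L5
  run proc-A (it waits on nothing); releases L8 and L7
  run proc-C (all its waits — L1 and L5 — are resolved); releases L10 and L4
  run proc-H (all its waits — L1 and L4 — are resolved); releases L12 and L13
  run proc-F (it waits on nothing); releases L3
  run proc-E (all its waits — L10, L1 and L5 — are resolved); releases L18 and L0
  run proc-D (all its waits — L8 — are resolved); releases L6 and L19
  run proc-B (all its waits — L1 — are resolved); releases L16


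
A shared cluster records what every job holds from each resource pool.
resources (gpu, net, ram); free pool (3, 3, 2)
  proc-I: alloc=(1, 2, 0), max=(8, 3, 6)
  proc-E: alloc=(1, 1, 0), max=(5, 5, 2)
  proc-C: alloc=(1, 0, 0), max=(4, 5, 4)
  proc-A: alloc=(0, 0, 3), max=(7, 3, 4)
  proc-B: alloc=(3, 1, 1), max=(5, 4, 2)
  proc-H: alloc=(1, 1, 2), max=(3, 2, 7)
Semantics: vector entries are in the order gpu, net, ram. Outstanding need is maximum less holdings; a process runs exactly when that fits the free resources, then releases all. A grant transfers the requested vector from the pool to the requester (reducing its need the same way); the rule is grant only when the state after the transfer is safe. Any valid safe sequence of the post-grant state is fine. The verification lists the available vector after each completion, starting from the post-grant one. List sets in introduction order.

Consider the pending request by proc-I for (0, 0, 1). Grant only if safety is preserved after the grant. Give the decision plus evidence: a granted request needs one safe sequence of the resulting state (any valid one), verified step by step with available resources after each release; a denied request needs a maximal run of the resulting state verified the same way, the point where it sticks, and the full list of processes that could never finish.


GRANT. The post-grant state is safe; one safe sequence: proc-B, proc-E, proc-A, proc-C, proc-H, proc-I.
Key observation: after the grant the pool drops to (3, 3, 1), which still lets proc-B finish first and unwind the rest.
Step-by-step check of the post-grant state:
  pool = (3, 3, 1)
  proc-B: need (2, 3, 1) fits (3, 3, 1); releases (3, 1, 1), pool now (6, 4, 2)
  proc-E: need (4, 4, 2) fits (6, 4, 2); releases (1, 1, 0), pool now (7, 5, 2)
  proc-A: need (7, 3, 1) fits (7, 5, 2); releases (0, 0, 3), pool now (7, 5, 5)
  proc-C: need (3, 5, 4) fits (7, 5, 5); releases (1, 0, 0), pool now (8, 5, 5)
  proc-H: need (2, 1, 5) fits (8, 5, 5); releases (1, 1, 2), pool now (9, 6, 7)
  proc-I: need (7, 1, 5) fits (9, 6, 7); releases (1, 2, 1), pool now (10, 8, 8)


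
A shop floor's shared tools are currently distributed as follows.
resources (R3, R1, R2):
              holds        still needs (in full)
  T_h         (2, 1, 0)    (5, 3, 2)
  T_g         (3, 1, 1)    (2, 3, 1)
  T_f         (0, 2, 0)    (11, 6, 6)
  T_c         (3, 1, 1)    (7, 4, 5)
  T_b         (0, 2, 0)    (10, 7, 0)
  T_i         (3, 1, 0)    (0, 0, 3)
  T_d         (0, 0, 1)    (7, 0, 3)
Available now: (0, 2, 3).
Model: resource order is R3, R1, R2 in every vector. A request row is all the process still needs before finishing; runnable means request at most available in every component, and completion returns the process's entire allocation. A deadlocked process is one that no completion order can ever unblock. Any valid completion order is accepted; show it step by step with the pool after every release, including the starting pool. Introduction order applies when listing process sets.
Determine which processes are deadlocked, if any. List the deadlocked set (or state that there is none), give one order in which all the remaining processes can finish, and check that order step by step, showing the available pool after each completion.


The deadlocked set is empty.
Key observation: starting with T_i, each completion frees enough for the next — no one is permanently blocked.
A valid finishing order for the others: T_i, T_g, T_h, T_d, T_c, T_f, T_b. Walking it through:
  pool = (0, 2, 3)
  T_i: need (0, 0, 3) fits (0, 2, 3); releases (3, 1, 0), pool now (3, 3, 3)
  T_g: need (2, 3, 1) fits (3, 3, 3); releases (3, 1, 1), pool now (6, 4, 4)
  T_h: need (5, 3, 2) fits (6, 4, 4); releases (2, 1, 0), pool now (8, 5, 4)
  T_d: need (7, 0, 3) fits (8, 5, 4); releases (0, 0, 1), pool now (8, 5, 5)
  T_c: need (7, 4, 5) fits (8, 5, 5); releases (3, 1, 1), pool now (11, 6, 6)
  T_f: need (11, 6, 6) fits (11, 6, 6); releases (0, 2, 0), pool now (11, 8, 6)
  T_b: need (10, 7, 0) fits (11, 8, 6); releases (0, 2, 0), pool now (11, 10, 6)


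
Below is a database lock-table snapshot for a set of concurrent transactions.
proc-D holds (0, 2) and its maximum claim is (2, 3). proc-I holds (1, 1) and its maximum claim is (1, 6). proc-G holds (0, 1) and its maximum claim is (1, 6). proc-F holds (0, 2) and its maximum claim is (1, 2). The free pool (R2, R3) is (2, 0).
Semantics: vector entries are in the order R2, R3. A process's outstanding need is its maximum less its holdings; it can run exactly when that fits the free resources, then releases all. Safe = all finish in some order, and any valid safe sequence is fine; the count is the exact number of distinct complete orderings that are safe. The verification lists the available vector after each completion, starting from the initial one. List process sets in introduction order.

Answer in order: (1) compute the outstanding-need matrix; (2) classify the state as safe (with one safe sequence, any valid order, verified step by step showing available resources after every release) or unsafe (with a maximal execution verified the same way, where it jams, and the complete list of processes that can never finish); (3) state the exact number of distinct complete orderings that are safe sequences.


(1) Outstanding need per process (order R2, R3):
  proc-D: (2, 1)
  proc-I: (0, 5)
  proc-G: (1, 5)
  proc-F: (1, 0)
(2) UNSAFE — no complete ordering exists.
Key observation: R3 is the bottleneck — with proc-F, proc-D done the pool holds (2, 4), short of every remaining need.
A maximal execution: proc-F, proc-D — then nothing else fits. Walking it through:
  pool = (2, 0)
  proc-F needs (1, 0) <= (2, 0) -> finishes; pool += (0, 2) = (2, 2)
  proc-D needs (2, 1) <= (2, 2) -> finishes; pool += (0, 2) = (2, 4)
  proc-I still needs (0, 5) but only (2, 4) is free — short on R3
  proc-G still needs (1, 5) but only (2, 4) is free — short on R3
Never able to finish: proc-I and proc-G.
(3) Precisely 0 of the possible complete orderings are safe sequences.


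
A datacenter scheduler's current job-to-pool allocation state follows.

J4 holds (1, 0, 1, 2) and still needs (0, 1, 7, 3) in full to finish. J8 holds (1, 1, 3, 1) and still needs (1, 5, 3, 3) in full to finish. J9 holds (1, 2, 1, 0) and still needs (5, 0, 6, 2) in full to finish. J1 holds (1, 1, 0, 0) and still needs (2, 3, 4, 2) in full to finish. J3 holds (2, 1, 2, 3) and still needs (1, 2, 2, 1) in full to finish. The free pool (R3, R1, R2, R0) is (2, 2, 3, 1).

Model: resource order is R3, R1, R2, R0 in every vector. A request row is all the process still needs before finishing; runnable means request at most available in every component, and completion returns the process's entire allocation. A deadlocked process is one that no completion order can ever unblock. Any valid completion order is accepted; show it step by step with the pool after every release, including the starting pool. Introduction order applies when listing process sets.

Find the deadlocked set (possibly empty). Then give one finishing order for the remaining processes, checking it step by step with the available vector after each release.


Deadlocked: J4, J8 and J9.
Key observation: after J3, J1 the pool peaks at (5, 4, 5, 4), and each blocked process is short somewhere: J4 on R2; J8 on R1; J9 on R2.
One completion order for the rest: J3, J1. Check, step by step:
  pool = (2, 2, 3, 1)
  run J3 (needs (1, 2, 2, 1), free (2, 2, 3, 1)); after release of (2, 1, 2, 3) the pool is (4, 3, 5, 4)
  run J1 (needs (2, 3, 4, 2), free (4, 3, 5, 4)); after release of (1, 1, 0, 0) the pool is (5, 4, 5, 4)
The stuck group stays short no matter what:
  J4 still needs (0, 1, 7, 3) but only (5, 4, 5, 4) is free — short on R2
  J8 still needs (1, 5, 3, 3) but only (5, 4, 5, 4) is free — short on R1
  J9 still needs (5, 0, 6, 2) but only (5, 4, 5, 4) is free — short on R2


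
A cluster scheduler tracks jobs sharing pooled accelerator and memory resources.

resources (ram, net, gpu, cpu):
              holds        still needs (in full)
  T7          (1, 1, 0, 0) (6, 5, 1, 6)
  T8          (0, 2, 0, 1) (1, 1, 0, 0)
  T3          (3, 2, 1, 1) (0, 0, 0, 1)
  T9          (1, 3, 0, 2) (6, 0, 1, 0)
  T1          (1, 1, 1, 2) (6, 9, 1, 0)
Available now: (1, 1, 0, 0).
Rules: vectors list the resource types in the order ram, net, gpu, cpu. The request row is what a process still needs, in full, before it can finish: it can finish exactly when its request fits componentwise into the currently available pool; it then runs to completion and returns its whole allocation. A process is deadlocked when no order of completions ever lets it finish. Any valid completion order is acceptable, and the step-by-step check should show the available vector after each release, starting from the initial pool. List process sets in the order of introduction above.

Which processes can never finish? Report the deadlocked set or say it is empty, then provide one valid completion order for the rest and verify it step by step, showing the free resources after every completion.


Deadlocked set: T7, T9 and T1.
Key observation: even finishing T8, T3 leaves just (4, 5, 1, 2) free — too little ram for any of the remaining processes.
One completion order for the rest: T8, T3. Step-by-step check:
  pool = (1, 1, 0, 0)
  run T8 (needs (1, 1, 0, 0), free (1, 1, 0, 0)); after release of (0, 2, 0, 1) the pool is (1, 3, 0, 1)
  run T3 (needs (0, 0, 0, 1), free (1, 3, 0, 1)); after release of (3, 2, 1, 1) the pool is (4, 5, 1, 2)
The blocked processes can never fit:
  blocked: T7 wants (6, 5, 1, 6), pool (4, 5, 1, 2) — not enough ram and cpu
  blocked: T9 wants (6, 0, 1, 0), pool (4, 5, 1, 2) — not enough ram
  blocked: T1 wants (6, 9, 1, 0), pool (4, 5, 1, 2) — not enough ram and net


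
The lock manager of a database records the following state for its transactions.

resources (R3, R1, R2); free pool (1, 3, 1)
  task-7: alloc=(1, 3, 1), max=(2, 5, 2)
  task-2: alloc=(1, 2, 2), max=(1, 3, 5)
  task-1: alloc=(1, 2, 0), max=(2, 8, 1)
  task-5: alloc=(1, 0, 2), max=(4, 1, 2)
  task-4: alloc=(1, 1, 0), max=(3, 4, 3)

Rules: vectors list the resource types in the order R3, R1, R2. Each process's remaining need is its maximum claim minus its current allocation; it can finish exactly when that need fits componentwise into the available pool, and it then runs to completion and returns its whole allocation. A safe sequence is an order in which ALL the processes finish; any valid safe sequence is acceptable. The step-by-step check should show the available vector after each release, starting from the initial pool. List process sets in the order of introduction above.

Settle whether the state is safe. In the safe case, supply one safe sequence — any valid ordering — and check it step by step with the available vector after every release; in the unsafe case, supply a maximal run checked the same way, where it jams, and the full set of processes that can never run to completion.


SAFE, for example via the order task-7, task-1, task-5, task-2, task-4.
Key observation: the first exact fit in this order is task-7 — it needs (1, 2, 1) with (1, 3, 1) free, meeting a requested resource to the last unit.
Verifying each step:
  pool = (1, 3, 1)
  run task-7 (needs (1, 2, 1), free (1, 3, 1)); after release of (1, 3, 1) the pool is (2, 6, 2)
  run task-1 (needs (1, 6, 1), free (2, 6, 2)); after release of (1, 2, 0) the pool is (3, 8, 2)
  run task-5 (needs (3, 1, 0), free (3, 8, 2)); after release of (1, 0, 2) the pool is (4, 8, 4)
  run task-2 (needs (0, 1, 3), free (4, 8, 4)); after release of (1, 2, 2) the pool is (5, 10, 6)
  run task-4 (needs (2, 3, 3), free (5, 10, 6)); after release of (1, 1, 0) the pool is (6, 11, 6)


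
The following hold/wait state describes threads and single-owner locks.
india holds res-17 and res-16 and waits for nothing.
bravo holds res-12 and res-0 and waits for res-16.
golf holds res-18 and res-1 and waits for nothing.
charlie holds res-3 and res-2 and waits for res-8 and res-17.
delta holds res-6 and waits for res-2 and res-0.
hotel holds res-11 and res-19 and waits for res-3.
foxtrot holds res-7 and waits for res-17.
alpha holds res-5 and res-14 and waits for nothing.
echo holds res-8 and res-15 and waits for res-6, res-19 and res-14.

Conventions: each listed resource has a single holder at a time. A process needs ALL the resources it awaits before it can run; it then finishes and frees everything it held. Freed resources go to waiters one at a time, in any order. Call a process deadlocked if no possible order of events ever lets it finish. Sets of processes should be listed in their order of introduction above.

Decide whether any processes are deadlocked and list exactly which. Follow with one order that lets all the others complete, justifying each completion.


The deadlocked set is charlie, delta, hotel and echo.
Key observation: the waits loop around charlie -> echo -> delta -> charlie with no way out; hotel is caught in further circular waits.
One completion order for the rest: alpha, india, bravo, golf, foxtrot.
Step-by-step check:
  alpha waits on nothing -> runs at once and releases res-5 and res-14
  india waits on nothing -> runs at once and releases res-17 and res-16
  run bravo (all its waits — res-16 — are resolved); releases res-12 and res-0
  golf waits on nothing -> runs at once and releases res-18 and res-1
  run foxtrot (all its waits — res-17 — are resolved); releases res-7


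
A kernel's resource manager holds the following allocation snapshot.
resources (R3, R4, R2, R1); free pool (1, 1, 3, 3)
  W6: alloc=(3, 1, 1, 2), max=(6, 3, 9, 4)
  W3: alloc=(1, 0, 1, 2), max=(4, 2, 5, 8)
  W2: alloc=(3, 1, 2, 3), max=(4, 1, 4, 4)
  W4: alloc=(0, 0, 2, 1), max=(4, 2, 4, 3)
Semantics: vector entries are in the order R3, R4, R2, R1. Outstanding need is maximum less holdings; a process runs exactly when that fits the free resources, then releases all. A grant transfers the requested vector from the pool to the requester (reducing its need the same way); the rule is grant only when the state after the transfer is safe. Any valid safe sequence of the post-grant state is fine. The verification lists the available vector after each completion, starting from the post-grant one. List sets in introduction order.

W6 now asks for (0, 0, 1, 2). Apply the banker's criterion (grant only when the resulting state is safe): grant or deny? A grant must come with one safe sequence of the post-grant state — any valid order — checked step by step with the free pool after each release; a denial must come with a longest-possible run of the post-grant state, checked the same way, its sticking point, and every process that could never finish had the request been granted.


DENY — the pretend-granted state is unsafe.
Key observation: after W2, W4 the pool peaks at (4, 2, 6, 5), and each blocked process is short somewhere: W6 on R2; W3 on R1.
On the post-grant state, W2, W4 is a maximal run — nothing extends it. Step-by-step check:
  pool = (1, 1, 2, 1)
  run W2 (needs (1, 0, 2, 1), free (1, 1, 2, 1)); after release of (3, 1, 2, 3) the pool is (4, 2, 4, 4)
  run W4 (needs (4, 2, 2, 2), free (4, 2, 4, 4)); after release of (0, 0, 2, 1) the pool is (4, 2, 6, 5)
  blocked: W6 wants (3, 2, 7, 0), pool (4, 2, 6, 5) — not enough R2
  blocked: W3 wants (3, 2, 4, 6), pool (4, 2, 6, 5) — not enough R1
Processes that could never finish after the grant: W6 and W3.


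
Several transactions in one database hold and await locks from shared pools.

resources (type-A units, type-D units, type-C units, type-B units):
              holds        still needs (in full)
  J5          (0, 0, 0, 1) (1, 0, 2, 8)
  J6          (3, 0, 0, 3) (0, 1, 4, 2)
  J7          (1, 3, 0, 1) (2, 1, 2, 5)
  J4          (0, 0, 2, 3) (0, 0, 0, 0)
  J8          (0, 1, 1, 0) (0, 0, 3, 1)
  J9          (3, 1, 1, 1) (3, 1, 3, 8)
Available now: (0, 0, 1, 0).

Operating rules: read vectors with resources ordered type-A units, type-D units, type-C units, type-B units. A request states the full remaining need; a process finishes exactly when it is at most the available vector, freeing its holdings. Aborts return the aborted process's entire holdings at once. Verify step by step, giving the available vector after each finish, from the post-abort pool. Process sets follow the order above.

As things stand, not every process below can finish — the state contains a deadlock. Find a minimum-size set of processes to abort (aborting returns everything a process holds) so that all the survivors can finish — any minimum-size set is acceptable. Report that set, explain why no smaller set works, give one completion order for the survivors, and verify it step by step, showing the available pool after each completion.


The answer: abort J9.
Key observation: J5 had no path to completion before; after the abort of J9 ((3, 1, 1, 1) returned), step 5 is where it fits.
No smaller set exists: with zero aborts the deadlock remains.
Survivors finish in the order: J4, J8, J6, J7, J5. Step-by-step check (pool after the aborts first):
  pool = (3, 1, 2, 1)
  J4 needs (0, 0, 0, 0) <= (3, 1, 2, 1) -> finishes; pool += (0, 0, 2, 3) = (3, 1, 4, 4)
  J8 needs (0, 0, 3, 1) <= (3, 1, 4, 4) -> finishes; pool += (0, 1, 1, 0) = (3, 2, 5, 4)
  J6 needs (0, 1, 4, 2) <= (3, 2, 5, 4) -> finishes; pool += (3, 0, 0, 3) = (6, 2, 5, 7)
  J7 needs (2, 1, 2, 5) <= (6, 2, 5, 7) -> finishes; pool += (1, 3, 0, 1) = (7, 5, 5, 8)
  J5 needs (1, 0, 2, 8) <= (7, 5, 5, 8) -> finishes; pool += (0, 0, 0, 1) = (7, 5, 5, 9)


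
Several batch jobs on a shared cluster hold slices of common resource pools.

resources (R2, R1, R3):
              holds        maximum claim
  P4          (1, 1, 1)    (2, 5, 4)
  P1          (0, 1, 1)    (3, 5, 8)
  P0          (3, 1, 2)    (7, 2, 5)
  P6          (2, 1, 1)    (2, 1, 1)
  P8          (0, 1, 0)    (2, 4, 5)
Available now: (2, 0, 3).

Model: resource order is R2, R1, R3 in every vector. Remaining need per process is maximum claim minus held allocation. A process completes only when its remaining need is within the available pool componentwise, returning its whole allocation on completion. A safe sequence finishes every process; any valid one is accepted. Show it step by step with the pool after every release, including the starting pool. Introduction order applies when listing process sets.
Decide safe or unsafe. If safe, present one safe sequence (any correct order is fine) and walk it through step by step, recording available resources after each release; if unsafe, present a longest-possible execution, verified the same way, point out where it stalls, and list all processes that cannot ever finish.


UNSAFE — no complete ordering exists.
Key observation: P6, P0 can finish, but then (7, 2, 6) is all there is, and the blocked group's R1 demands exceed it.
The run P6, P0 cannot be extended any further. Check, step by step:
  pool = (2, 0, 3)
  run P6 (needs (0, 0, 0), free (2, 0, 3)); after release of (2, 1, 1) the pool is (4, 1, 4)
  run P0 (needs (4, 1, 3), free (4, 1, 4)); after release of (3, 1, 2) the pool is (7, 2, 6)
  blocked: P4 wants (1, 4, 3), pool (7, 2, 6) — not enough R1
  blocked: P1 wants (3, 4, 7), pool (7, 2, 6) — not enough R1 and R3
  blocked: P8 wants (2, 3, 5), pool (7, 2, 6) — not enough R1
Permanently blocked: P4, P1 and P8.


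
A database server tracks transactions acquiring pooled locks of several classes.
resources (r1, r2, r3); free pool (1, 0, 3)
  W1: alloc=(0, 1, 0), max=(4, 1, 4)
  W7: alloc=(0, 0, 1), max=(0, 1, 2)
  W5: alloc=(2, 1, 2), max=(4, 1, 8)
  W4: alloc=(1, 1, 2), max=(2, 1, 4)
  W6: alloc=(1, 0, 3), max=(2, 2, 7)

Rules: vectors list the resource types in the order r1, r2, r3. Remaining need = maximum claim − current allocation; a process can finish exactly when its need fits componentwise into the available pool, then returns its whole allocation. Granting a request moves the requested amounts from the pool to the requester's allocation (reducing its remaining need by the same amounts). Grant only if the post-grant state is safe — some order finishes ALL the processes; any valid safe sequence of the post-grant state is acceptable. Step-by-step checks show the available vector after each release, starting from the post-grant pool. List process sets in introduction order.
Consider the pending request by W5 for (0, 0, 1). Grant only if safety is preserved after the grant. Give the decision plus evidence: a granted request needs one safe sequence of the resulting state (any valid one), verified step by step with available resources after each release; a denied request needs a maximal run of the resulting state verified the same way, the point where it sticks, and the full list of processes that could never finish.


GRANT — the state after the grant stays safe, e.g. via W4, W7, W5, W1, W6.
Key observation: with (1, 0, 2) left after the transfer, W4 can run at once — the state stays safe.
Step-by-step check of the post-grant state:
  pool = (1, 0, 2)
  W4: need (1, 0, 2) fits (1, 0, 2); releases (1, 1, 2), pool now (2, 1, 4)
  W7: need (0, 1, 1) fits (2, 1, 4); releases (0, 0, 1), pool now (2, 1, 5)
  W5: need (2, 0, 5) fits (2, 1, 5); releases (2, 1, 3), pool now (4, 2, 8)
  W1: need (4, 0, 4) fits (4, 2, 8); releases (0, 1, 0), pool now (4, 3, 8)
  W6: need (1, 2, 4) fits (4, 3, 8); releases (1, 0, 3), pool now (5, 3, 11)


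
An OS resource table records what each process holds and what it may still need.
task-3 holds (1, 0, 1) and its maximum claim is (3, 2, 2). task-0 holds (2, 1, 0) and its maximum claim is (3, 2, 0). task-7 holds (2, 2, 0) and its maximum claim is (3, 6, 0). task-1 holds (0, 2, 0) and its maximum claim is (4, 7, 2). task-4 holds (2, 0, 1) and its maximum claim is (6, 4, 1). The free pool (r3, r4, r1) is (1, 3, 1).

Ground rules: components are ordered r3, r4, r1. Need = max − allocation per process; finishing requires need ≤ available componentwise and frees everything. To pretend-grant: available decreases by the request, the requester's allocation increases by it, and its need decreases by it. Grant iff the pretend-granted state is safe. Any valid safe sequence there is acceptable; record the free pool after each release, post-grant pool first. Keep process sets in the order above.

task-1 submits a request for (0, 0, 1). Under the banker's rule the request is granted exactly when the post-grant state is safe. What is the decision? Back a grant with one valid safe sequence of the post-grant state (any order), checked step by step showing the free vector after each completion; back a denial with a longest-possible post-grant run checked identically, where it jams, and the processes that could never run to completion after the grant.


GRANT: granting preserves safety; a valid post-grant sequence is task-0, task-7, task-4, task-3, task-1.
Key observation: the transfer keeps a workable pool ((1, 3, 0)); task-0 starts the safe sequence.
Verifying the post-grant state step by step:
  pool = (1, 3, 0)
  task-0: need (1, 1, 0) fits (1, 3, 0); releases (2, 1, 0), pool now (3, 4, 0)
  task-7: need (1, 4, 0) fits (3, 4, 0); releases (2, 2, 0), pool now (5, 6, 0)
  task-4: need (4, 4, 0) fits (5, 6, 0); releases (2, 0, 1), pool now (7, 6, 1)
  task-3: need (2, 2, 1) fits (7, 6, 1); releases (1, 0, 1), pool now (8, 6, 2)
  task-1: need (4, 5, 1) fits (8, 6, 2); releases (0, 2, 1), pool now (8, 8, 3)


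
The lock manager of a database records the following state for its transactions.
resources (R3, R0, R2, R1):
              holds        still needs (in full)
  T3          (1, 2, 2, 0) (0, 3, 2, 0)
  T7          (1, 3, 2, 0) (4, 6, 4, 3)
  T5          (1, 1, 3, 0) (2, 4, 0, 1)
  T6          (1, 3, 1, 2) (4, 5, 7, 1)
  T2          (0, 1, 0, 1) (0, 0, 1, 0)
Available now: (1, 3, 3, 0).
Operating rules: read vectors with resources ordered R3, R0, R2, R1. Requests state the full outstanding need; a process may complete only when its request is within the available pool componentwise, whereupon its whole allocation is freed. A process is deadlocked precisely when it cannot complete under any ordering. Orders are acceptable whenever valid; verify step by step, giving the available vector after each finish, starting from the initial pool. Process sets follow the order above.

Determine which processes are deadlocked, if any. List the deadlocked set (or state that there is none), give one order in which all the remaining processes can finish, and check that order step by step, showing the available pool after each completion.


The deadlocked set is T7 and T6.
Key observation: R3 is the bottleneck — with T2, T3, T5 done the pool holds (3, 7, 8, 1), short of every remaining need.
The rest can finish in the order T2, T3, T5. Step-by-step check:
  pool = (1, 3, 3, 0)
  T2 needs (0, 0, 1, 0) <= (1, 3, 3, 0) -> finishes; pool += (0, 1, 0, 1) = (1, 4, 3, 1)
  T3 needs (0, 3, 2, 0) <= (1, 4, 3, 1) -> finishes; pool += (1, 2, 2, 0) = (2, 6, 5, 1)
  T5 needs (2, 4, 0, 1) <= (2, 6, 5, 1) -> finishes; pool += (1, 1, 3, 0) = (3, 7, 8, 1)
The stuck group stays short no matter what:
  blocked: T7 wants (4, 6, 4, 3), pool (3, 7, 8, 1) — not enough R3 and R1
  blocked: T6 wants (4, 5, 7, 1), pool (3, 7, 8, 1) — not enough R3


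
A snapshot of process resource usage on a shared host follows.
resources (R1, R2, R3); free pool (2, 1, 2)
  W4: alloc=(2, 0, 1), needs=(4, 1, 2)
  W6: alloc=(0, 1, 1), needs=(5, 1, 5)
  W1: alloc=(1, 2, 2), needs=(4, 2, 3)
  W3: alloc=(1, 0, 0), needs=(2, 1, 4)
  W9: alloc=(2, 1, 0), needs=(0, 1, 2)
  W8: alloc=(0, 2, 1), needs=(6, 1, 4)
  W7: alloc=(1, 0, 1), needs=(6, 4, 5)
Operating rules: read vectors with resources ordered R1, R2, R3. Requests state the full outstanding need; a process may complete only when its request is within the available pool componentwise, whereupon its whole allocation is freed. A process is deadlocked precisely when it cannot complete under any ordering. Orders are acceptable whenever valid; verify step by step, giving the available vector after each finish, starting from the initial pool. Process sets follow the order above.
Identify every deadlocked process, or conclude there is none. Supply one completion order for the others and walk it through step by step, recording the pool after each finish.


The deadlocked set is empty.
Key observation: the pool covers W9 at once, and every later process fits after earlier releases.
One completion order for the rest: W9, W4, W1, W7, W8, W3, W6. Verifying each step:
  pool = (2, 1, 2)
  run W9 (needs (0, 1, 2), free (2, 1, 2)); after release of (2, 1, 0) the pool is (4, 2, 2)
  run W4 (needs (4, 1, 2), free (4, 2, 2)); after release of (2, 0, 1) the pool is (6, 2, 3)
  run W1 (needs (4, 2, 3), free (6, 2, 3)); after release of (1, 2, 2) the pool is (7, 4, 5)
  run W7 (needs (6, 4, 5), free (7, 4, 5)); after release of (1, 0, 1) the pool is (8, 4, 6)
  run W8 (needs (6, 1, 4), free (8, 4, 6)); after release of (0, 2, 1) the pool is (8, 6, 7)
  run W3 (needs (2, 1, 4), free (8, 6, 7)); after release of (1, 0, 0) the pool is (9, 6, 7)
  run W6 (needs (5, 1, 5), free (9, 6, 7)); after release of (0, 1, 1) the pool is (9, 7, 8)


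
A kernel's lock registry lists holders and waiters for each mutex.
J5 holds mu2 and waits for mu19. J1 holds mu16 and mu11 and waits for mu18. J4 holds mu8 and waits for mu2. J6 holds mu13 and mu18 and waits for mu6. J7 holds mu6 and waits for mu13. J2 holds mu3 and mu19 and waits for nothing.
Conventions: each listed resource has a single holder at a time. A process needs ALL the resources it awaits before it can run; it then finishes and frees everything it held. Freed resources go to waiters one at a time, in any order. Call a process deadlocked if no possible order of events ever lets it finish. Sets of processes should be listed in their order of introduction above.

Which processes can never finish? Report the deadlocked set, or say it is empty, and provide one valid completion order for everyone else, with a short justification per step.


The deadlocked set is J1, J6 and J7.
Key observation: the waits loop around J6 -> J7 -> J6 with no way out; J1 waits into the deadlock from upstream.
A valid finishing order for the others: J2, J5, J4.
Walking it through:
  J2 waits on nothing -> runs at once and releases mu3 and mu19
  run J5 (all its waits — mu19 — are resolved); releases mu2
  run J4 (all its waits — mu2 — are resolved); releases mu8


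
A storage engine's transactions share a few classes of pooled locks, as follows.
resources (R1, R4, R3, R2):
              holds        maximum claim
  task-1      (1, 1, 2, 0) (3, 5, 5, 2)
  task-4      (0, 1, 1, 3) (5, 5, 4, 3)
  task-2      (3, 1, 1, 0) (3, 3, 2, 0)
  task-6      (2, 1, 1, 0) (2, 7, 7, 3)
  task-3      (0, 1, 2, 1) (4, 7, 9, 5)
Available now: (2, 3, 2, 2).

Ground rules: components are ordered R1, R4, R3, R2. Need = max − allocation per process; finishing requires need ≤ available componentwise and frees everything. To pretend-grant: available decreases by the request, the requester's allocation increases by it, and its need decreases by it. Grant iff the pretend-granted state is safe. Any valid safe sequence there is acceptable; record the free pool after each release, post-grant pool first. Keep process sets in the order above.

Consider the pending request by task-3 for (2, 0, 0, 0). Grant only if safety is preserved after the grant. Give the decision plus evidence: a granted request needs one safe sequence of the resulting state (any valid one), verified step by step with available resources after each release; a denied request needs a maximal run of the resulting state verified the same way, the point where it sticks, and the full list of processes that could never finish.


DENY — the pretend-granted state is unsafe.
Key observation: after task-2, task-1 the pool peaks at (4, 5, 5, 2), and each blocked process is short somewhere: task-4 on R1; task-6 on R4, R3, R2; task-3 on R4, R3, R2.
After a pretend grant, a maximal execution: task-2, task-1 — then nothing else fits. Step-by-step check:
  pool = (0, 3, 2, 2)
  run task-2 (needs (0, 2, 1, 0), free (0, 3, 2, 2)); after release of (3, 1, 1, 0) the pool is (3, 4, 3, 2)
  run task-1 (needs (2, 4, 3, 2), free (3, 4, 3, 2)); after release of (1, 1, 2, 0) the pool is (4, 5, 5, 2)
  task-4 still needs (5, 4, 3, 0) but only (4, 5, 5, 2) is free — short on R1
  task-6 still needs (0, 6, 6, 3) but only (4, 5, 5, 2) is free — short on R4, R3 and R2
  task-3 still needs (2, 6, 7, 4) but only (4, 5, 5, 2) is free — short on R4, R3 and R2
Post-grant, the permanently blocked set is task-4, task-6 and task-3.


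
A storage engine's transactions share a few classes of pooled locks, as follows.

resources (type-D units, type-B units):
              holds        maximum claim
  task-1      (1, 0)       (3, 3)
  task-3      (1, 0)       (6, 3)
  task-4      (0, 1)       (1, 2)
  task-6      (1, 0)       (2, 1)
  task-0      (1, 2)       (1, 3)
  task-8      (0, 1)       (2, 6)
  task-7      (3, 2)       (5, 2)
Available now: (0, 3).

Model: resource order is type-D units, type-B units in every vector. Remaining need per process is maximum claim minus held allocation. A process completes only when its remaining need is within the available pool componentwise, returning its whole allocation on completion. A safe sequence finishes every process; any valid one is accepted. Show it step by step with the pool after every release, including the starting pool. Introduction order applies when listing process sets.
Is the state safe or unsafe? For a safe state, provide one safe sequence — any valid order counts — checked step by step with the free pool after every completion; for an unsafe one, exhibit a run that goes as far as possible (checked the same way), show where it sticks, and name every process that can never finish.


SAFE. One safe sequence: task-0, task-4, task-6, task-7, task-1, task-8, task-3.
Key observation: task-4 marks the first exact bind of the order: its need (1, 1) fits the free (1, 5) with zero slack on a requested resource.
Verifying each step:
  pool = (0, 3)
  task-0: need (0, 1) fits (0, 3); releases (1, 2), pool now (1, 5)
  task-4: need (1, 1) fits (1, 5); releases (0, 1), pool now (1, 6)
  task-6: need (1, 1) fits (1, 6); releases (1, 0), pool now (2, 6)
  task-7: need (2, 0) fits (2, 6); releases (3, 2), pool now (5, 8)
  task-1: need (2, 3) fits (5, 8); releases (1, 0), pool now (6, 8)
  task-8: need (2, 5) fits (6, 8); releases (0, 1), pool now (6, 9)
  task-3: need (5, 3) fits (6, 9); releases (1, 0), pool now (7, 9)


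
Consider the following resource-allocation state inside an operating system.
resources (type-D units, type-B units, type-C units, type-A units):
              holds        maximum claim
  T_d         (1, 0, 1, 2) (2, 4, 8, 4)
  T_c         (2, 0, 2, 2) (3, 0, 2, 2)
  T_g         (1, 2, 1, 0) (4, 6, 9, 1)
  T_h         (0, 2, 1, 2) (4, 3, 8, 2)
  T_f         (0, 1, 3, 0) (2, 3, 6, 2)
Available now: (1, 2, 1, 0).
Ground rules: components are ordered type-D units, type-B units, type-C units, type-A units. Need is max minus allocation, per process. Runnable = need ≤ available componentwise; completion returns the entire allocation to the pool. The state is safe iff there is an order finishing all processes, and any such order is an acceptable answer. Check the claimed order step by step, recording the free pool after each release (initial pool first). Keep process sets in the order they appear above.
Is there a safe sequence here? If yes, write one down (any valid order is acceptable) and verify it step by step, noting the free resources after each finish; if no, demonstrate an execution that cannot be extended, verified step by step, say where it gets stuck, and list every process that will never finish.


UNSAFE.
Key observation: the wall is type-C units: completing T_c, T_f brings the pool only to (3, 3, 6, 2), and all the rest need more.
Going as far as possible: T_c, T_f; after that, nothing fits. Check, step by step:
  pool = (1, 2, 1, 0)
  T_c needs (1, 0, 0, 0) <= (1, 2, 1, 0) -> finishes; pool += (2, 0, 2, 2) = (3, 2, 3, 2)
  T_f needs (2, 2, 3, 2) <= (3, 2, 3, 2) -> finishes; pool += (0, 1, 3, 0) = (3, 3, 6, 2)
  blocked: T_d wants (1, 4, 7, 2), pool (3, 3, 6, 2) — not enough type-B units and type-C units
  blocked: T_g wants (3, 4, 8, 1), pool (3, 3, 6, 2) — not enough type-B units and type-C units
  blocked: T_h wants (4, 1, 7, 0), pool (3, 3, 6, 2) — not enough type-D units and type-C units
Never able to finish: T_d, T_g and T_h.


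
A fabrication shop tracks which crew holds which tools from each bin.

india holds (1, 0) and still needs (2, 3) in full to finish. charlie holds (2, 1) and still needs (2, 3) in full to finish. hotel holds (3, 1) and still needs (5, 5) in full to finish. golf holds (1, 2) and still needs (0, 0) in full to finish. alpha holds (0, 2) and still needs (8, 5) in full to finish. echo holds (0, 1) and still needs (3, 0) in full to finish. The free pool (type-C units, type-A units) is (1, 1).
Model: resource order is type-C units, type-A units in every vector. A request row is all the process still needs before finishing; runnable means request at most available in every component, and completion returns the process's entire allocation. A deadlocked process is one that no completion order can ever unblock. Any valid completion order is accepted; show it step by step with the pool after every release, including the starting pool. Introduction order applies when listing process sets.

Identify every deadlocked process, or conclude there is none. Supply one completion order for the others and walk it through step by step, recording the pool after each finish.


The deadlocked set is empty.
Key observation: golf leads a chain of completions in which each release enables another process.
One completion order for the rest: golf, charlie, echo, india, hotel, alpha. Step-by-step check:
  pool = (1, 1)
  golf: need (0, 0) fits (1, 1); releases (1, 2), pool now (2, 3)
  charlie: need (2, 3) fits (2, 3); releases (2, 1), pool now (4, 4)
  echo: need (3, 0) fits (4, 4); releases (0, 1), pool now (4, 5)
  india: need (2, 3) fits (4, 5); releases (1, 0), pool now (5, 5)
  hotel: need (5, 5) fits (5, 5); releases (3, 1), pool now (8, 6)
  alpha: need (8, 5) fits (8, 6); releases (0, 2), pool now (8, 8)
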